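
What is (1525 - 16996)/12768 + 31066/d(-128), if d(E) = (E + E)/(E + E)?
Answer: 132211739/4256 ≈ 31065.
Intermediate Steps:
d(E) = 1 (d(E) = (2*E)/((2*E)) = (2*E)*(1/(2*E)) = 1)
(1525 - 16996)/12768 + 31066/d(-128) = (1525 - 16996)/12768 + 31066/1 = -15471*1/12768 + 31066*1 = -5157/4256 + 31066 = 132211739/4256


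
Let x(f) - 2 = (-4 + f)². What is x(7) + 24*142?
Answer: 3419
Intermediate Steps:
x(f) = 2 + (-4 + f)²
x(7) + 24*142 = (2 + (-4 + 7)²) + 24*142 = (2 + 3²) + 3408 = (2 + 9) + 3408 = 11 + 3408 = 3419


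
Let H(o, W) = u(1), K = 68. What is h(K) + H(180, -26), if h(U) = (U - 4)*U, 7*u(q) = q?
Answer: 30465/7 ≈ 4352.1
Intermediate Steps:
u(q) = q/7
h(U) = U*(-4 + U) (h(U) = (-4 + U)*U = U*(-4 + U))
H(o, W) = ⅐ (H(o, W) = (⅐)*1 = ⅐)
h(K) + H(180, -26) = 68*(-4 + 68) + ⅐ = 68*64 + ⅐ = 4352 + ⅐ = 30465/7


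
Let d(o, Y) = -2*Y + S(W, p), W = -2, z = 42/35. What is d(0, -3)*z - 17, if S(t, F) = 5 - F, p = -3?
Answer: -⅕ ≈ -0.20000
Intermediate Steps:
z = 6/5 (z = 42*(1/35) = 6/5 ≈ 1.2000)
d(o, Y) = 8 - 2*Y (d(o, Y) = -2*Y + (5 - 1*(-3)) = -2*Y + (5 + 3) = -2*Y + 8 = 8 - 2*Y)
d(0, -3)*z - 17 = (8 - 2*(-3))*(6/5) - 17 = (8 + 6)*(6/5) - 17 = 14*(6/5) - 17 = 84/5 - 17 = -⅕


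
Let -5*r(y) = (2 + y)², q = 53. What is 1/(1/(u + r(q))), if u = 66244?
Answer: 65639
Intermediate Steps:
r(y) = -(2 + y)²/5
1/(1/(u + r(q))) = 1/(1/(66244 - (2 + 53)²/5)) = 1/(1/(66244 - ⅕*55²)) = 1/(1/(66244 - ⅕*3025)) = 1/(1/(66244 - 605)) = 1/(1/65639) = 65639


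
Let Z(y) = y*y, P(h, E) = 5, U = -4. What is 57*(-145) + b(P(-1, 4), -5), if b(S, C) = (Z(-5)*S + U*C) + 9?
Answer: -8111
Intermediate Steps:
Z(y) = y²
b(S, C) = 9 - 4*C + 25*S (b(S, C) = ((-5)²*S - 4*C) + 9 = (25*S - 4*C) + 9 = (-4*C + 25*S) + 9 = 9 - 4*C + 25*S)
57*(-145) + b(P(-1, 4), -5) = 57*(-145) + (9 - 4*(-5) + 25*5) = -8265 + (9 + 20 + 125) = -8265 + 154 = -8111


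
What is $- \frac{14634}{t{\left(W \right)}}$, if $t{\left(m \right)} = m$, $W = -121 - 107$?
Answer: $\frac{2439}{38} \approx 64.184$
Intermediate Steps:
$W = -228$
$- \frac{14634}{t{\left(W \right)}} = - \frac{14634}{-228} = \left(-14634\right) \left(- \frac{1}{228}\right) = \frac{2439}{38}$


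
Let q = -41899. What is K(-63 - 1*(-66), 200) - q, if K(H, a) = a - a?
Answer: 41899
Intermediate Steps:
K(H, a) = 0
K(-63 - 1*(-66), 200) - q = 0 - 1*(-41899) = 0 + 41899 = 41899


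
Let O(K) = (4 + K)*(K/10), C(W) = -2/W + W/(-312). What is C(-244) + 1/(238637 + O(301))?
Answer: 931798558/1179115665 ≈ 0.79025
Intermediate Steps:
C(W) = -2/W - W/312 (C(W) = -2/W + W*(-1/312) = -2/W - W/312)
O(K) = K*(4 + K)/10 (O(K) = (4 + K)*(K*(⅒)) = (4 + K)*(K/10) = K*(4 + K)/10)
C(-244) + 1/(238637 + O(301)) = (-2/(-244) - 1/312*(-244)) + 1/(238637 + (⅒)*301*(4 + 301)) = (-2*(-1/244) + 61/78) + 1/(238637 + (⅒)*301*305) = (1/122 + 61/78) + 1/(238637 + 18361/2) = 1880/2379 + 1/(495635/2) = 1880/2379 + 2/495635 = 931798558/1179115665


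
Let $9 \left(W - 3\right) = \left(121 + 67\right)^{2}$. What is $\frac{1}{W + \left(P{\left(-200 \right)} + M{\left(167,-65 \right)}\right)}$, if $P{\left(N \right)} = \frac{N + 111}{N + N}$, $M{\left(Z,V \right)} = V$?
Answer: $\frac{3600}{13915201} \approx 0.00025871$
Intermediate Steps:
$P{\left(N \right)} = \frac{111 + N}{2 N}$
$W = \frac{35371}{9}$ ($W = 3 + \frac{\left(121 + 67\right)^{2}}{9} = 3 + \frac{188^{2}}{9} = 3 + \frac{1}{9} \cdot 35344 = 3 + \frac{35344}{9} = \frac{35371}{9} \approx 3930.1$)
$\frac{1}{W + \left(P{\left(-200 \right)} + M{\left(167,-65 \right)}\right)} = \frac{1}{\frac{35371}{9} - \left(65 - \frac{111 - 200}{2 \left(-200\right)}\right)} = \frac{1}{\frac{35371}{9} - \left(65 + \frac{1}{400} \left(-89\right)\right)} = \frac{1}{\frac{35371}{9} + \left(\frac{89}{400} - 65\right)} = \frac{1}{\frac{35371}{9} - \frac{25911}{400}} = \frac{1}{\frac{13915201}{3600}} = \frac{3600}{13915201}$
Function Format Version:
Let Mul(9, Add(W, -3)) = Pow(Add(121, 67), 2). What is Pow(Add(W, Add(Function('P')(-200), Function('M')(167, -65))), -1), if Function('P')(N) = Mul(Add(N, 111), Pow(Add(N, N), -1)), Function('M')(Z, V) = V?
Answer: Rational(3600, 13915201) ≈ 0.00025871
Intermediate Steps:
Function('P')(N) = Mul(Rational(1, 2), Pow(N, -1), Add(111, N)) (Function('P')(N) = Mul(Add(111, N), Pow(Mul(2, N), -1)) = Mul(Add(111, N), Mul(Rational(1, 2), Pow(N, -1))) = Mul(Rational(1, 2), Pow(N, -1), Add(111, N)))
W = Rational(35371, 9) (W = Add(3, Mul(Rational(1, 9), Pow(Add(121, 67), 2))) = Add(3, Mul(Rational(1, 9), Pow(188, 2))) = Add(3, Mul(Rational(1, 9), 35344)) = Add(3, Rational(35344, 9)) = Rational(35371, 9) ≈ 3930.1)
Pow(Add(W, Add(Function('P')(-200), Function('M')(167, -65))), -1) = Pow(Add(Rational(35371, 9), Add(Mul(Rational(1, 2), Pow(-200, -1), Add(111, -200)), -65)), -1) = Pow(Add(Rational(35371, 9), Add(Mul(Rational(1, 2), Rational(-1, 200), -89), -65)), -1) = Pow(Add(Rational(35371, 9), Add(Rational(89, 400), -65)), -1) = Pow(Add(Rational(35371, 9), Rational(-25911, 400)), -1) = Pow(Rational(13915201, 3600), -1) = Rational(3600, 13915201)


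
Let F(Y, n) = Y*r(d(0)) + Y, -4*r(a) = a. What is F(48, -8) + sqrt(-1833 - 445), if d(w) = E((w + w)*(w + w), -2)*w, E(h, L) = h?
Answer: 48 + I*sqrt(2278) ≈ 48.0 + 47.728*I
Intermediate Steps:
d(w) = 4*w**3 (d(w) = ((w + w)*(w + w))*w = ((2*w)*(2*w))*w = (4*w**2)*w = 4*w**3)
r(a) = -a/4
F(Y, n) = Y (F(Y, n) = Y*(-0**3) + Y = Y*(-0) + Y = Y*(-1/4*0) + Y = Y*0 + Y = 0 + Y = Y)
F(48, -8) + sqrt(-1833 - 445) = 48 + sqrt(-1833 - 445) = 48 + sqrt(-2278) = 48 + I*sqrt(2278)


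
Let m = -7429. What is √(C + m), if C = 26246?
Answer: √18817 ≈ 137.18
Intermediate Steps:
√(C + m) = √(26246 - 7429) = √18817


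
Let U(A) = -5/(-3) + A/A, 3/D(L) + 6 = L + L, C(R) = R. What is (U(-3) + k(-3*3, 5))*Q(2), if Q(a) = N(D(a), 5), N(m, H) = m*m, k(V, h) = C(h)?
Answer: 69/4 ≈ 17.250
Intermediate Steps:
D(L) = 3/(-6 + 2*L) (D(L) = 3/(-6 + (L + L)) = 3/(-6 + 2*L))
k(V, h) = h
N(m, H) = m²
Q(a) = 9/(4*(-3 + a)²) (Q(a) = (3/(2*(-3 + a)))² = 9/(4*(-3 + a)²))
U(A) = 8/3 (U(A) = -5*(-⅓) + 1 = 5/3 + 1 = 8/3)
(U(-3) + k(-3*3, 5))*Q(2) = (8/3 + 5)*(9/(4*(-3 + 2)²)) = 23*((9/4)/(-1)²)/3 = 23*((9/4)*1)/3 = (23/3)*(9/4) = 69/4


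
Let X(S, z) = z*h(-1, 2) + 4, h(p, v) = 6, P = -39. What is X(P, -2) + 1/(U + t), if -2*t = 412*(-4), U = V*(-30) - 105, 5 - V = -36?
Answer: -4089/511 ≈ -8.0020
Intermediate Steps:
V = 41 (V = 5 - 1*(-36) = 5 + 36 = 41)
X(S, z) = 4 + 6*z (X(S, z) = z*6 + 4 = 6*z + 4 = 4 + 6*z)
U = -1335 (U = 41*(-30) - 105 = -1230 - 105 = -1335)
t = 824 (t = -206*(-4) = -½*(-1648) = 824)
X(P, -2) + 1/(U + t) = (4 + 6*(-2)) + 1/(-1335 + 824) = (4 - 12) + 1/(-511) = -8 - 1/511 = -4089/511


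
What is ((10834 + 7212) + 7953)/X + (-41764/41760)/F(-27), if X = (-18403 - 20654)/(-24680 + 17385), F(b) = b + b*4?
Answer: 89103674740379/18348978600 ≈ 4856.1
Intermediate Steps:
F(b) = 5*b (F(b) = b + 4*b = 5*b)
X = 39057/7295 (X = -39057/(-7295) = -39057*(-1/7295) = 39057/7295 ≈ 5.3539)
((10834 + 7212) + 7953)/X + (-41764/41760)/F(-27) = ((10834 + 7212) + 7953)/(39057/7295) + (-41764/41760)/((5*(-27))) = (18046 + 7953)*(7295/39057) - 41764*1/41760/(-135) = 25999*(7295/39057) - 10441/10440*(-1/135) = 189662705/39057 + 10441/1409400 = 89103674740379/18348978600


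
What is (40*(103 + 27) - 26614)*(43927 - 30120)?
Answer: -295663098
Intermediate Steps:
(40*(103 + 27) - 26614)*(43927 - 30120) = (40*130 - 26614)*13807 = (5200 - 26614)*13807 = -21414*13807 = -295663098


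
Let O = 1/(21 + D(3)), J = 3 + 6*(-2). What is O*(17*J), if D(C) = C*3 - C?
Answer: -17/3 ≈ -5.6667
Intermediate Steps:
D(C) = 2*C (D(C) = 3*C - C = 2*C)
J = -9 (J = 3 - 12 = -9)
O = 1/27 (O = 1/(21 + 2*3) = 1/(21 + 6) = 1/27 ≈ 0.037037)
O*(17*J) = (17*(-9))/27 = (1/27)*(-153) = -17/3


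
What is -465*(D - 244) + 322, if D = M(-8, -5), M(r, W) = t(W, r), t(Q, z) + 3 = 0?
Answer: 115177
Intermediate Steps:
t(Q, z) = -3 (t(Q, z) = -3 + 0 = -3)
M(r, W) = -3
D = -3
-465*(D - 244) + 322 = -465*(-3 - 244) + 322 = -465*(-247) + 322 = 114855 + 322 = 115177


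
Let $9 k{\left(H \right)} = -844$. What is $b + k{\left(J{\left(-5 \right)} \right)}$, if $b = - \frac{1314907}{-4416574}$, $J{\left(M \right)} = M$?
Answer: $- \frac{3715754293}{39749166} \approx -93.48$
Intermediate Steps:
$b = \frac{1314907}{4416574}$ ($b = \left(-1314907\right) \left(- \frac{1}{4416574}\right) = \frac{1314907}{4416574} \approx 0.29772$)
$k{\left(H \right)} = - \frac{844}{9}$ ($k{\left(H \right)} = \frac{1}{9} \left(-844\right) = - \frac{844}{9}$)
$b + k{\left(J{\left(-5 \right)} \right)} = \frac{1314907}{4416574} - \frac{844}{9} = - \frac{3715754293}{39749166}$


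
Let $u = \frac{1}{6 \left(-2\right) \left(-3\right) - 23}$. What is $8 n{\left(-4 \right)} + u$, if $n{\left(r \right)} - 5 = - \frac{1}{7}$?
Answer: $\frac{3543}{91} \approx 38.934$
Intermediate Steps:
$n{\left(r \right)} = \frac{34}{7}$ ($n{\left(r \right)} = 5 - \frac{1}{7} = \frac{34}{7}$)
$u = \frac{1}{13}$ ($u = \frac{1}{\left(-12\right) \left(-3\right) - 23} = \frac{1}{36 - 23} = \frac{1}{13} \approx 0.076923$)
$8 n{\left(-4 \right)} + u = 8 \cdot \frac{34}{7} + \frac{1}{13} = \frac{272}{7} + \frac{1}{13} = \frac{3543}{91}$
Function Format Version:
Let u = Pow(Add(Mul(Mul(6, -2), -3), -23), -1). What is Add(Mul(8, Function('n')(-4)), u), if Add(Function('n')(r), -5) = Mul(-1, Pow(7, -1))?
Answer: Rational(3543, 91) ≈ 38.934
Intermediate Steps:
Function('n')(r) = Rational(34, 7) (Function('n')(r) = Add(5, Mul(-1, Pow(7, -1))) = Add(5, Mul(-1, Rational(1, 7))) = Add(5, Rational(-1, 7)) = Rational(34, 7))
u = Rational(1, 13) (u = Pow(Add(Mul(-12, -3), -23), -1) = Pow(Add(36, -23), -1) = Pow(13, -1) = Rational(1, 13) ≈ 0.076923)
Add(Mul(8, Function('n')(-4)), u) = Add(Mul(8, Rational(34, 7)), Rational(1, 13)) = Add(Rational(272, 7), Rational(1, 13)) = Rational(3543, 91)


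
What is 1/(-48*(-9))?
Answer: 1/432 ≈ 0.0023148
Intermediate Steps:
1/(-48*(-9)) = 1/432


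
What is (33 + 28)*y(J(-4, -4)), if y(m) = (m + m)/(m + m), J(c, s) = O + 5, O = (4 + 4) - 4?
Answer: 61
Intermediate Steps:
O = 4 (O = 8 - 4 = 4)
J(c, s) = 9 (J(c, s) = 4 + 5 = 9)
y(m) = 1 (y(m) = (2*m)/((2*m)) = (2*m)*(1/(2*m)) = 1)
(33 + 28)*y(J(-4, -4)) = (33 + 28)*1 = 61*1 = 61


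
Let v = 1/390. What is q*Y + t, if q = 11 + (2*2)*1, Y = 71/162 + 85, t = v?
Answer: 2249167/1755 ≈ 1281.6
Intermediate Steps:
v = 1/390 ≈ 0.0025641
t = 1/390 ≈ 0.0025641
Y = 13841/162 (Y = 71*(1/162) + 85 = 71/162 + 85 = 13841/162 ≈ 85.438)
q = 15 (q = 11 + 4*1 = 11 + 4 = 15)
q*Y + t = 15*(13841/162) + 1/390 = 69205/54 + 1/390 = 2249167/1755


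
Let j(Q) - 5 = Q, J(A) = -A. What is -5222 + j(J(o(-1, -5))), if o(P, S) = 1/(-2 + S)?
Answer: -36518/7 ≈ -5216.9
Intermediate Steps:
j(Q) = 5 + Q
-5222 + j(J(o(-1, -5))) = -5222 + (5 - 1/(-2 - 5)) = -5222 + (5 - 1/(-7)) = -5222 + (5 - 1*(-⅐)) = -5222 + (5 + ⅐) = -5222 + 36/7 = -36518/7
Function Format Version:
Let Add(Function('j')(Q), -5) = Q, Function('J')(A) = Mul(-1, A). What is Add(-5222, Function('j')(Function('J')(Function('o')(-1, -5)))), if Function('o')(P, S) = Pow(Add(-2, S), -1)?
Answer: Rational(-36518, 7) ≈ -5216.9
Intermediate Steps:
Function('j')(Q) = Add(5, Q)
Add(-5222, Function('j')(Function('J')(Function('o')(-1, -5)))) = Add(-5222, Add(5, Mul(-1, Pow(Add(-2, -5), -1)))) = Add(-5222, Add(5, Mul(-1, Pow(-7, -1)))) = Add(-5222, Add(5, Mul(-1, Rational(-1, 7)))) = Add(-5222, Add(5, Rational(1, 7))) = Add(-5222, Rational(36, 7)) = Rational(-36518, 7)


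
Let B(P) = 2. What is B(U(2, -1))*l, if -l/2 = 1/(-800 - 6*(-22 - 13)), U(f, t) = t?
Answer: 2/295 ≈ 0.0067797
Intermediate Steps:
l = 1/295 (l = -2/(-800 - 6*(-22 - 13)) = -2/(-800 - 6*(-35)) = -2/(-800 + 210) = -2/(-590) = -2*(-1/590) = 1/295 ≈ 0.0033898)
B(U(2, -1))*l = 2*(1/295) = 2/295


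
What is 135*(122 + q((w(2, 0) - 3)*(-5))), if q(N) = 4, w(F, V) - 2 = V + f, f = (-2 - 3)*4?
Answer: 17010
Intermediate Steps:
f = -20 (f = -5*4 = -20)
w(F, V) = -18 + V (w(F, V) = 2 + (V - 20) = 2 + (-20 + V) = -18 + V)
135*(122 + q((w(2, 0) - 3)*(-5))) = 135*(122 + 4) = 135*126 = 17010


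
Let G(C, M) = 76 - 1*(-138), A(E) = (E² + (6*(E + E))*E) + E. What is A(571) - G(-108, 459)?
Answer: 4238890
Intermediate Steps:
A(E) = E + 13*E² (A(E) = (E² + (6*(2*E))*E) + E = (E² + (12*E)*E) + E = (E² + 12*E²) + E = 13*E² + E = E + 13*E²)
G(C, M) = 214 (G(C, M) = 76 + 138 = 214)
A(571) - G(-108, 459) = 571*(1 + 13*571) - 1*214 = 571*(1 + 7423) - 214 = 571*7424 - 214 = 4239104 - 214 = 4238890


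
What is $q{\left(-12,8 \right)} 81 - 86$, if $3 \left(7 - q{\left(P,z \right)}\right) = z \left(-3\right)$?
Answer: $1129$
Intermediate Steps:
$q{\left(P,z \right)} = 7 + z$ ($q{\left(P,z \right)} = 7 - \frac{z \left(-3\right)}{3} = 7 - \frac{\left(-3\right) z}{3} = 7 + z$)
$q{\left(-12,8 \right)} 81 - 86 = \left(7 + 8\right) 81 - 86 = 15 \cdot 81 - 86 = 1215 - 86 = 1129$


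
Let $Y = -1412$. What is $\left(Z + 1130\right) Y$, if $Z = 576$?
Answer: $-2408872$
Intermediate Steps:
$\left(Z + 1130\right) Y = \left(576 + 1130\right) \left(-1412\right) = 1706 \left(-1412\right) = -2408872$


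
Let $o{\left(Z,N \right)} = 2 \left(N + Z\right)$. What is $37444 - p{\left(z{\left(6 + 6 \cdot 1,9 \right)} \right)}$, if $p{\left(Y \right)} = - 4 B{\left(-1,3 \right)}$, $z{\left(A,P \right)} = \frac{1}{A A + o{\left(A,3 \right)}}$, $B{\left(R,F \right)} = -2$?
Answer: $37436$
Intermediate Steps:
$o{\left(Z,N \right)} = 2 N + 2 Z$
$z{\left(A,P \right)} = \frac{1}{6 + A^{2} + 2 A}$ ($z{\left(A,P \right)} = \frac{1}{A A + \left(2 \cdot 3 + 2 A\right)} = \frac{1}{A^{2} + \left(6 + 2 A\right)} = \frac{1}{6 + A^{2} + 2 A}$)
$p{\left(Y \right)} = 8$ ($p{\left(Y \right)} = \left(-4\right) \left(-2\right) = 8$)
$37444 - p{\left(z{\left(6 + 6 \cdot 1,9 \right)} \right)} = 37444 - 8 = 37436$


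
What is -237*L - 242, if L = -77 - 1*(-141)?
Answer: -15410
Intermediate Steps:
L = 64 (L = -77 + 141 = 64)
-237*L - 242 = -237*64 - 242 = -15168 - 242 = -15410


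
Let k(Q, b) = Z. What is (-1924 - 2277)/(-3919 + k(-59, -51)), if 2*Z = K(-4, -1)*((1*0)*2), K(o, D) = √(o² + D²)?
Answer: 4201/3919 ≈ 1.0720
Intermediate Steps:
K(o, D) = √(D² + o²)
Z = 0 (Z = (√((-1)² + (-4)²)*((1*0)*2))/2 = (√(1 + 16)*(0*2))/2 = (√17*0)/2 = (½)*0 = 0)
k(Q, b) = 0
(-1924 - 2277)/(-3919 + k(-59, -51)) = (-1924 - 2277)/(-3919 + 0) = -4201/(-3919) = -4201*(-1/3919) = 4201/3919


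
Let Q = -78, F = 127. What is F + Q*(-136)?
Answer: 10735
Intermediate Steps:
F + Q*(-136) = 127 - 78*(-136) = 127 + 10608 = 10735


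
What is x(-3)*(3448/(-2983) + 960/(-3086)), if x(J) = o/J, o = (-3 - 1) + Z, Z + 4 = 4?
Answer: -27008416/13808307 ≈ -1.9560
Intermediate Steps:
Z = 0 (Z = -4 + 4 = 0)
o = -4 (o = (-3 - 1) + 0 = -4 + 0 = -4)
x(J) = -4/J
x(-3)*(3448/(-2983) + 960/(-3086)) = (-4/(-3))*(3448/(-2983) + 960/(-3086)) = (-4*(-⅓))*(3448*(-1/2983) + 960*(-1/3086)) = 4*(-3448/2983 - 480/1543)/3 = (4/3)*(-6752104/4602769) = -27008416/13808307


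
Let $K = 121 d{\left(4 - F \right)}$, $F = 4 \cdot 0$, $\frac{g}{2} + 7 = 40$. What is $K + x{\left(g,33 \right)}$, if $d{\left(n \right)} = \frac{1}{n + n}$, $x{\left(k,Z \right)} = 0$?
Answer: $\frac{121}{8} \approx 15.125$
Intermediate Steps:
$g = 66$ ($g = -14 + 2 \cdot 40 = -14 + 80 = 66$)
$F = 0$
$d{\left(n \right)} = \frac{1}{2 n}$
$K = \frac{121}{8}$ ($K = 121 \frac{1}{2 \left(4 - 0\right)} = 121 \frac{1}{2 \left(4 + 0\right)} = 121 \frac{1}{2 \cdot 4} = 121 \cdot \frac{1}{2} \cdot \frac{1}{4} = 121 \cdot \frac{1}{8} = \frac{121}{8} \approx 15.125$)
$K + x{\left(g,33 \right)} = \frac{121}{8} + 0 = \frac{121}{8}$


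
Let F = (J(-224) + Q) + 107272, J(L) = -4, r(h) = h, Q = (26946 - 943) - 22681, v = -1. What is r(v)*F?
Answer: -110590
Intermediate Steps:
Q = 3322 (Q = 26003 - 22681 = 3322)
F = 110590 (F = (-4 + 3322) + 107272 = 3318 + 107272 = 110590)
r(v)*F = -1*110590 = -110590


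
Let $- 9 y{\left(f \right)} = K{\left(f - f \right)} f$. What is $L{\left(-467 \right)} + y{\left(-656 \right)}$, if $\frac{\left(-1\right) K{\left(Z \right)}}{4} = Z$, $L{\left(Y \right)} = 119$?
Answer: $119$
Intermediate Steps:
$K{\left(Z \right)} = - 4 Z$
$y{\left(f \right)} = 0$ ($y{\left(f \right)} = - \frac{- 4 \left(f - f\right) f}{9} = - \frac{\left(-4\right) 0 f}{9} = - \frac{0 f}{9} = \left(- \frac{1}{9}\right) 0 = 0$)
$L{\left(-467 \right)} + y{\left(-656 \right)} = 119 + 0 = 119$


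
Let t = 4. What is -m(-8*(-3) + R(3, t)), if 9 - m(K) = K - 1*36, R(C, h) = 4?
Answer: -17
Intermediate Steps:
m(K) = 45 - K (m(K) = 9 - (K - 1*36) = 9 - (K - 36) = 9 - (-36 + K) = 9 + (36 - K) = 45 - K)
-m(-8*(-3) + R(3, t)) = -(45 - (-8*(-3) + 4)) = -(45 - (24 + 4)) = -(45 - 1*28) = -(45 - 28) = -1*17 = -17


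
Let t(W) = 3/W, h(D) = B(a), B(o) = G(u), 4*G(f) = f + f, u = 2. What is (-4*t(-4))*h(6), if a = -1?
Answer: 3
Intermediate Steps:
G(f) = f/2 (G(f) = (f + f)/4 = (2*f)/4 = f/2)
B(o) = 1 (B(o) = (½)*2 = 1)
h(D) = 1
(-4*t(-4))*h(6) = -12/(-4)*1 = -12*(-1)/4*1 = -4*(-¾)*1 = 3*1 = 3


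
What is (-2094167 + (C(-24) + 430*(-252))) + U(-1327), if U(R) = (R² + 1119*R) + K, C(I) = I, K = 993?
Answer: -1925542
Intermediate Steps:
U(R) = 993 + R² + 1119*R (U(R) = (R² + 1119*R) + 993 = 993 + R² + 1119*R)
(-2094167 + (C(-24) + 430*(-252))) + U(-1327) = (-2094167 + (-24 + 430*(-252))) + (993 + (-1327)² + 1119*(-1327)) = (-2094167 + (-24 - 108360)) + (993 + 1760929 - 1484913) = (-2094167 - 108384) + 277009 = -2202551 + 277009 = -1925542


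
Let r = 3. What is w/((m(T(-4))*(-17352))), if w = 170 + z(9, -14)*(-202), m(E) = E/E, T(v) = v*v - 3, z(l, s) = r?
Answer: 109/4338 ≈ 0.025127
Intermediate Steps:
z(l, s) = 3
T(v) = -3 + v**2 (T(v) = v**2 - 3 = -3 + v**2)
m(E) = 1
w = -436 (w = 170 + 3*(-202) = 170 - 606 = -436)
w/((m(T(-4))*(-17352))) = -436/(1*(-17352)) = -436/(-17352) = -436*(-1/17352) = 109/4338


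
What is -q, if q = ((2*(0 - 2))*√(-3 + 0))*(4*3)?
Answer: 48*I*√3 ≈ 83.138*I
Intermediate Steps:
q = -48*I*√3 (q = ((2*(-2))*√(-3))*12 = -4*I*√3*12 = -48*I*√3 ≈ -83.138*I)
-q = -(-48)*I*√3 = 48*I*√3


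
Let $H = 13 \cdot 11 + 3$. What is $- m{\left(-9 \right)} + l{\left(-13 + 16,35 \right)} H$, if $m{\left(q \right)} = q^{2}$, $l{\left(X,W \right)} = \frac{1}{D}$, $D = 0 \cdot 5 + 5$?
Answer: $- \frac{259}{5} \approx -51.8$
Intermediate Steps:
$H = 146$ ($H = 143 + 3 = 146$)
$D = 5$ ($D = 0 + 5 = 5$)
$l{\left(X,W \right)} = \frac{1}{5}$
$- m{\left(-9 \right)} + l{\left(-13 + 16,35 \right)} H = - \left(-9\right)^{2} + \frac{1}{5} \cdot 146 = \left(-1\right) 81 + \frac{146}{5} = -81 + \frac{146}{5} = - \frac{259}{5}$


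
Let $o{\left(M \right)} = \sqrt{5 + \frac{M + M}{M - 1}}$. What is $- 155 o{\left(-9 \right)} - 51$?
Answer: $-51 - 31 \sqrt{170} \approx -455.19$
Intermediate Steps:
$o{\left(M \right)} = \sqrt{5 + \frac{2 M}{-1 + M}}$
$- 155 o{\left(-9 \right)} - 51 = - 155 \sqrt{\frac{-5 + 7 \left(-9\right)}{-1 - 9}} - 51 = - 155 \sqrt{\frac{-5 - 63}{-10}} - 51 = - 155 \sqrt{\left(- \frac{1}{10}\right) \left(-68\right)} - 51 = - 155 \sqrt{\frac{34}{5}} - 51 = - 155 \frac{\sqrt{170}}{5} - 51 = - 31 \sqrt{170} - 51 = -51 - 31 \sqrt{170}$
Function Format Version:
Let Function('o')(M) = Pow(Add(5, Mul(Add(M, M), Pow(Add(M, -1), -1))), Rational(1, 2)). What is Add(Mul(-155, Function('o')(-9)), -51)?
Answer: Add(-51, Mul(-31, Pow(170, Rational(1, 2)))) ≈ -455.19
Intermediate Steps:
Function('o')(M) = Pow(Add(5, Mul(2, M, Pow(Add(-1, M), -1))), Rational(1, 2)) (Function('o')(M) = Pow(Add(5, Mul(Mul(2, M), Pow(Add(-1, M), -1))), Rational(1, 2)) = Pow(Add(5, Mul(2, M, Pow(Add(-1, M), -1))), Rational(1, 2)))
Add(Mul(-155, Function('o')(-9)), -51) = Add(Mul(-155, Pow(Mul(Pow(Add(-1, -9), -1), Add(-5, Mul(7, -9))), Rational(1, 2))), -51) = Add(Mul(-155, Pow(Mul(Pow(-10, -1), Add(-5, -63)), Rational(1, 2))), -51) = Add(Mul(-155, Pow(Mul(Rational(-1, 10), -68), Rational(1, 2))), -51) = Add(Mul(-155, Pow(Rational(34, 5), Rational(1, 2))), -51) = Add(Mul(-155, Mul(Rational(1, 5), Pow(170, Rational(1, 2)))), -51) = Add(Mul(-31, Pow(170, Rational(1, 2))), -51) = Add(-51, Mul(-31, Pow(170, Rational(1, 2))))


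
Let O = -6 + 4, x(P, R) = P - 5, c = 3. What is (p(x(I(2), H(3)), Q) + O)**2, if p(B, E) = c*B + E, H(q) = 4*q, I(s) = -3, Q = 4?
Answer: 484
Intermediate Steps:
x(P, R) = -5 + P
p(B, E) = E + 3*B (p(B, E) = 3*B + E = E + 3*B)
O = -2
(p(x(I(2), H(3)), Q) + O)**2 = ((4 + 3*(-5 - 3)) - 2)**2 = ((4 + 3*(-8)) - 2)**2 = ((4 - 24) - 2)**2 = (-20 - 2)**2 = (-22)**2 = 484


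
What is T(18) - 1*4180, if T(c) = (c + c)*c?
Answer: -3532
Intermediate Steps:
T(c) = 2*c² (T(c) = (2*c)*c = 2*c²)
T(18) - 1*4180 = 2*18² - 1*4180 = 2*324 - 4180 = 648 - 4180 = -3532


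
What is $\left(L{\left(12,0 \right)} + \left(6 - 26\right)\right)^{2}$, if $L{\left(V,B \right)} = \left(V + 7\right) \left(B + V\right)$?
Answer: $43264$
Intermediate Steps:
$L{\left(V,B \right)} = \left(7 + V\right) \left(B + V\right)$
$\left(L{\left(12,0 \right)} + \left(6 - 26\right)\right)^{2} = \left(\left(12^{2} + 7 \cdot 0 + 7 \cdot 12 + 0 \cdot 12\right) + \left(6 - 26\right)\right)^{2} = \left(\left(144 + 0 + 84 + 0\right) + \left(6 - 26\right)\right)^{2} = \left(228 - 20\right)^{2} = 208^{2} = 43264$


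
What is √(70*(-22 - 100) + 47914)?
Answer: √39374 ≈ 198.43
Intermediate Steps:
√(70*(-22 - 100) + 47914) = √(70*(-122) + 47914) = √(-8540 + 47914) = √39374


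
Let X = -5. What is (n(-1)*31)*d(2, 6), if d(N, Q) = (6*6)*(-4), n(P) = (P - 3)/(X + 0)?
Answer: -17856/5 ≈ -3571.2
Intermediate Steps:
n(P) = ⅗ - P/5 (n(P) = (P - 3)/(-5 + 0) = (-3 + P)/(-5) = (-3 + P)*(-⅕) = ⅗ - P/5)
d(N, Q) = -144 (d(N, Q) = 36*(-4) = -144)
(n(-1)*31)*d(2, 6) = ((⅗ - ⅕*(-1))*31)*(-144) = ((⅗ + ⅕)*31)*(-144) = ((⅘)*31)*(-144) = (124/5)*(-144) = -17856/5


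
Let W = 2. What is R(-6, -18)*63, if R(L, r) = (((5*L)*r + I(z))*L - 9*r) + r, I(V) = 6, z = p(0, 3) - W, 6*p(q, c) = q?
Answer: -197316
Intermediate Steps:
p(q, c) = q/6
z = -2 (z = (⅙)*0 - 1*2 = 0 - 2 = -2)
R(L, r) = -8*r + L*(6 + 5*L*r) (R(L, r) = (((5*L)*r + 6)*L - 9*r) + r = ((5*L*r + 6)*L - 9*r) + r = ((6 + 5*L*r)*L - 9*r) + r = (L*(6 + 5*L*r) - 9*r) + r = (-9*r + L*(6 + 5*L*r)) + r = -8*r + L*(6 + 5*L*r))
R(-6, -18)*63 = (-8*(-18) + 6*(-6) + 5*(-18)*(-6)²)*63 = (144 - 36 + 5*(-18)*36)*63 = (144 - 36 - 3240)*63 = -3132*63 = -197316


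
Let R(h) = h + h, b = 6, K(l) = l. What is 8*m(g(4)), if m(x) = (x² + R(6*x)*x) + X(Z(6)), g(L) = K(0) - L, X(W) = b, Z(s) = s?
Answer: 1712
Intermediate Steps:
R(h) = 2*h
X(W) = 6
g(L) = -L (g(L) = 0 - L = -L)
m(x) = 6 + 13*x² (m(x) = (x² + (2*(6*x))*x) + 6 = (x² + (12*x)*x) + 6 = (x² + 12*x²) + 6 = 13*x² + 6 = 6 + 13*x²)
8*m(g(4)) = 8*(6 + 13*(-1*4)²) = 8*(6 + 13*(-4)²) = 8*(6 + 13*16) = 8*(6 + 208) = 8*214 = 1712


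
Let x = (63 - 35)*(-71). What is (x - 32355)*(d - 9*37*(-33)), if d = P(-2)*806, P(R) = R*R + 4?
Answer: -598838891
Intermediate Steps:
P(R) = 4 + R**2 (P(R) = R**2 + 4 = 4 + R**2)
x = -1988 (x = 28*(-71) = -1988)
d = 6448 (d = (4 + (-2)**2)*806 = (4 + 4)*806 = 8*806 = 6448)
(x - 32355)*(d - 9*37*(-33)) = (-1988 - 32355)*(6448 - 9*37*(-33)) = -34343*(6448 - 333*(-33)) = -34343*(6448 + 10989) = -34343*17437 = -598838891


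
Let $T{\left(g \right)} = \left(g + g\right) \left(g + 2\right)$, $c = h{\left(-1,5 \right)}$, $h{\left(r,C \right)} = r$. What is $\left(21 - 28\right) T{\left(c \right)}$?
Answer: $14$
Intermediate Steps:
$c = -1$
$T{\left(g \right)} = 2 g \left(2 + g\right)$
$\left(21 - 28\right) T{\left(c \right)} = \left(21 - 28\right) 2 \left(-1\right) \left(2 - 1\right) = - 7 \cdot 2 \left(-1\right) 1 = \left(-7\right) \left(-2\right) = 14$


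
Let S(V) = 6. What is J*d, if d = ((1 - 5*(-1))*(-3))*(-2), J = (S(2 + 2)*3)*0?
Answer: 0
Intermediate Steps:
J = 0 (J = (6*3)*0 = 18*0 = 0)
d = 36 (d = ((1 + 5)*(-3))*(-2) = (6*(-3))*(-2) = -18*(-2) = 36)
J*d = 0*36 = 0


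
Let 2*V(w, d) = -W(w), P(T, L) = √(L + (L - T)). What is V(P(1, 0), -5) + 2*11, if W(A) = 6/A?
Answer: 22 + 3*I ≈ 22.0 + 3.0*I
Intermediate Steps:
P(T, L) = √(-T + 2*L)
V(w, d) = -3/w (V(w, d) = (-6/w)/2 = -3/w)
V(P(1, 0), -5) + 2*11 = -3/√(-1*1 + 2*0) + 2*11 = -3/√(-1 + 0) + 22 = -3*(-I) + 22 = -(-3)*I + 22 = 3*I + 22 = 22 + 3*I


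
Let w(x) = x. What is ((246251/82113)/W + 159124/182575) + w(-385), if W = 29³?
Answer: -140450585019190882/365634546199275 ≈ -384.13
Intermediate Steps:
W = 24389
((246251/82113)/W + 159124/182575) + w(-385) = ((246251/82113)/24389 + 159124/182575) - 385 = ((246251*(1/82113))*(1/24389) + 159124*(1/182575)) - 385 = ((246251/82113)*(1/24389) + 159124/182575) - 385 = (246251/2002653957 + 159124/182575) - 385 = 318715267529993/365634546199275 - 385 = -140450585019190882/365634546199275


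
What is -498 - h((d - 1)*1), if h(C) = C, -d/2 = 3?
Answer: -491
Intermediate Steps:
d = -6 (d = -2*3 = -6)
-498 - h((d - 1)*1) = -498 - (-6 - 1) = -498 - (-7) = -498 - 1*(-7) = -498 + 7 = -491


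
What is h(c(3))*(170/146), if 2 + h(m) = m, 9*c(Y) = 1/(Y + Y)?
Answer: -9095/3942 ≈ -2.3072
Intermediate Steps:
c(Y) = 1/(18*Y) (c(Y) = 1/(9*(Y + Y)) = 1/(9*((2*Y))) = (1/(2*Y))/9 = 1/(18*Y))
h(m) = -2 + m
h(c(3))*(170/146) = (-2 + (1/18)/3)*(170/146) = (-2 + (1/18)*(⅓))*(170*(1/146)) = (-2 + 1/54)*(85/73) = -107/54*85/73 = -9095/3942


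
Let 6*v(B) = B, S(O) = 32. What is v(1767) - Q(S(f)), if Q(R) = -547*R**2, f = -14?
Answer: 1120845/2 ≈ 5.6042e+5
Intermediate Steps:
v(B) = B/6
v(1767) - Q(S(f)) = (1/6)*1767 - (-547)*32**2 = 589/2 - (-547)*1024 = 589/2 - 1*(-560128) = 589/2 + 560128 = 1120845/2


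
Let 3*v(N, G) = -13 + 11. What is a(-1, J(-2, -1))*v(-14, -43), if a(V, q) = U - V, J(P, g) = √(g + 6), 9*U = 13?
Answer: -44/27 ≈ -1.6296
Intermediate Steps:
U = 13/9 (U = (⅑)*13 = 13/9 ≈ 1.4444)
J(P, g) = √(6 + g)
v(N, G) = -⅔ (v(N, G) = (-13 + 11)/3 = (⅓)*(-2) = -⅔)
a(V, q) = 13/9 - V
a(-1, J(-2, -1))*v(-14, -43) = (13/9 - 1*(-1))*(-⅔) = (13/9 + 1)*(-⅔) = (22/9)*(-⅔) = -44/27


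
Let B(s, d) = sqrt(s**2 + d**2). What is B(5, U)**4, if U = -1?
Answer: 676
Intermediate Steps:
B(s, d) = sqrt(d**2 + s**2)
B(5, U)**4 = (sqrt((-1)**2 + 5**2))**4 = (sqrt(1 + 25))**4 = (sqrt(26))**4 = 676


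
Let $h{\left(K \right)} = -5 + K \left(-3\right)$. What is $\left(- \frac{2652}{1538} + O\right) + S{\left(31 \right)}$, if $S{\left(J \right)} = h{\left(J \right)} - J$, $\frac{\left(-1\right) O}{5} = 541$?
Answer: $- \frac{2180672}{769} \approx -2835.7$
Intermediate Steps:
$O = -2705$ ($O = \left(-5\right) 541 = -2705$)
$h{\left(K \right)} = -5 - 3 K$
$S{\left(J \right)} = -5 - 4 J$ ($S{\left(J \right)} = \left(-5 - 3 J\right) - J = -5 - 4 J$)
$\left(- \frac{2652}{1538} + O\right) + S{\left(31 \right)} = \left(- \frac{2652}{1538} - 2705\right) - 129 = \left(\left(-2652\right) \frac{1}{1538} - 2705\right) - 129 = \left(- \frac{1326}{769} - 2705\right) - 129 = - \frac{2081471}{769} - 129 = - \frac{2180672}{769}$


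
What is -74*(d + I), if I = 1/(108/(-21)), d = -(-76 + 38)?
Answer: -50357/18 ≈ -2797.6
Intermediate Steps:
d = 38 (d = -1*(-38) = 38)
I = -7/36 (I = 1/(108*(-1/21)) = 1/(-36/7) = -7/36 ≈ -0.19444)
-74*(d + I) = -74*(38 - 7/36) = -74*1361/36 = -50357/18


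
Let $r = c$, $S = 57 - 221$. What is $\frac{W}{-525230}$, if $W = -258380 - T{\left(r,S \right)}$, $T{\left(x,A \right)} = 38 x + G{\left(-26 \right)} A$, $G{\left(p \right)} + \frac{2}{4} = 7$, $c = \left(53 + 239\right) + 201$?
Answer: $\frac{138024}{262615} \approx 0.52558$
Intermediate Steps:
$S = -164$
$c = 493$ ($c = 292 + 201 = 493$)
$r = 493$
$G{\left(p \right)} = \frac{13}{2}$ ($G{\left(p \right)} = - \frac{1}{2} + 7 = \frac{13}{2}$)
$T{\left(x,A \right)} = 38 x + \frac{13 A}{2}$
$W = -276048$ ($W = -258380 - \left(38 \cdot 493 + \frac{13}{2} \left(-164\right)\right) = -258380 - \left(18734 - 1066\right) = -258380 - 17668 = -276048$)
$\frac{W}{-525230} = - \frac{276048}{-525230} = \left(-276048\right) \left(- \frac{1}{525230}\right) = \frac{138024}{262615}$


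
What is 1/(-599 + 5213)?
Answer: 1/4614 ≈ 0.00021673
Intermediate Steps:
1/(-599 + 5213) = 1/4614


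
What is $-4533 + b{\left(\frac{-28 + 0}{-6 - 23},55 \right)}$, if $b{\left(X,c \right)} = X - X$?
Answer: $-4533$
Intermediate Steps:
$b{\left(X,c \right)} = 0$
$-4533 + b{\left(\frac{-28 + 0}{-6 - 23},55 \right)} = -4533 + 0 = -4533$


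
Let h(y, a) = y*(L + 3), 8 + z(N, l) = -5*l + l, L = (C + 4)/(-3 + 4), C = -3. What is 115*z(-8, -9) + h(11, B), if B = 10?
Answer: 3264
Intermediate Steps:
L = 1 (L = (-3 + 4)/(-3 + 4) = 1/1 = 1*1 = 1)
z(N, l) = -8 - 4*l (z(N, l) = -8 + (-5*l + l) = -8 - 4*l)
h(y, a) = 4*y (h(y, a) = y*(1 + 3) = y*4 = 4*y)
115*z(-8, -9) + h(11, B) = 115*(-8 - 4*(-9)) + 4*11 = 115*(-8 + 36) + 44 = 115*28 + 44 = 3220 + 44 = 3264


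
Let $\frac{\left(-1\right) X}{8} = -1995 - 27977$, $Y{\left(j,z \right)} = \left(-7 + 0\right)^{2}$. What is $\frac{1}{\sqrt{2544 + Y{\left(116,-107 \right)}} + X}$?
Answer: $\frac{239776}{57492527583} - \frac{\sqrt{2593}}{57492527583} \approx 4.1697 \cdot 10^{-6}$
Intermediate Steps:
$Y{\left(j,z \right)} = 49$ ($Y{\left(j,z \right)} = \left(-7\right)^{2} = 49$)
$X = 239776$ ($X = - 8 \left(-1995 - 27977\right) = \left(-8\right) \left(-29972\right) = 239776$)
$\frac{1}{\sqrt{2544 + Y{\left(116,-107 \right)}} + X} = \frac{1}{\sqrt{2544 + 49} + 239776} = \frac{1}{\sqrt{2593} + 239776} = \frac{1}{239776 + \sqrt{2593}}$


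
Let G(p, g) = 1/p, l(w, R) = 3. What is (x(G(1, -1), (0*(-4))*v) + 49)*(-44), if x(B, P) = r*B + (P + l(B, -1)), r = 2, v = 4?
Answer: -2376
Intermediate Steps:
x(B, P) = 3 + P + 2*B (x(B, P) = 2*B + (P + 3) = 2*B + (3 + P) = 3 + P + 2*B)
(x(G(1, -1), (0*(-4))*v) + 49)*(-44) = ((3 + (0*(-4))*4 + 2/1) + 49)*(-44) = ((3 + 0*4 + 2*1) + 49)*(-44) = ((3 + 0 + 2) + 49)*(-44) = (5 + 49)*(-44) = 54*(-44) = -2376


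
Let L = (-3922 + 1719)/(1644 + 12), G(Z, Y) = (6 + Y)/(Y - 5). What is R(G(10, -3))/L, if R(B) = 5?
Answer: -8280/2203 ≈ -3.7585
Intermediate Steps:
G(Z, Y) = (6 + Y)/(-5 + Y)
L = -2203/1656 ≈ -1.3303
R(G(10, -3))/L = 5/(-2203/1656) = 5*(-1656/2203) = -8280/2203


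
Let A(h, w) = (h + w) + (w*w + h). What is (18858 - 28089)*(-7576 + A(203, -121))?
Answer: -67847850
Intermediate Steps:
A(h, w) = w + w² + 2*h (A(h, w) = (h + w) + (w² + h) = (h + w) + (h + w²) = w + w² + 2*h)
(18858 - 28089)*(-7576 + A(203, -121)) = (18858 - 28089)*(-7576 + (-121 + (-121)² + 2*203)) = -9231*(-7576 + (-121 + 14641 + 406)) = -9231*(-7576 + 14926) = -9231*7350 = -67847850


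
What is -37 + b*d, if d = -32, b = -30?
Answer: 923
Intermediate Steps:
-37 + b*d = -37 - 30*(-32) = -37 + 960 = 923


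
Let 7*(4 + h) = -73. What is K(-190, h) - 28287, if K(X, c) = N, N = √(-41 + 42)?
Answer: -28286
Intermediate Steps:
h = -101/7 (h = -4 + (⅐)*(-73) = -4 - 73/7 = -101/7 ≈ -14.429)
N = 1 (N = √1 = 1)
K(X, c) = 1
K(-190, h) - 28287 = 1 - 28287 = -28286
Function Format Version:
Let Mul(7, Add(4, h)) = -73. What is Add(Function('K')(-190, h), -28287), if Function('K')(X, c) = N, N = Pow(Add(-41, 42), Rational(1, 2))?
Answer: -28286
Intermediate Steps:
h = Rational(-101, 7) (h = Add(-4, Mul(Rational(1, 7), -73)) = Add(-4, Rational(-73, 7)) = Rational(-101, 7) ≈ -14.429)
N = 1 (N = Pow(1, Rational(1, 2)) = 1)
Function('K')(X, c) = 1
Add(Function('K')(-190, h), -28287) = Add(1, -28287) = -28286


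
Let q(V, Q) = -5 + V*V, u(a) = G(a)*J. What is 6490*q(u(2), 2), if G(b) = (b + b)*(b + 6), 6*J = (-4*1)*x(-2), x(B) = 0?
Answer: -32450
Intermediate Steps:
J = 0 (J = (-4*1*0)/6 = (-4*0)/6 = (1/6)*0 = 0)
G(b) = 2*b*(6 + b) (G(b) = (2*b)*(6 + b) = 2*b*(6 + b))
u(a) = 0 (u(a) = (2*a*(6 + a))*0 = 0)
q(V, Q) = -5 + V**2
6490*q(u(2), 2) = 6490*(-5 + 0**2) = 6490*(-5 + 0) = 6490*(-5) = -32450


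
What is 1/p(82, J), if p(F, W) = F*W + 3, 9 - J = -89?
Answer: 1/8039 ≈ 0.00012439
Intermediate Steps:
J = 98 (J = 9 - 1*(-89) = 9 + 89 = 98)
p(F, W) = 3 + F*W
1/p(82, J) = 1/(3 + 82*98) = 1/(3 + 8036) = 1/8039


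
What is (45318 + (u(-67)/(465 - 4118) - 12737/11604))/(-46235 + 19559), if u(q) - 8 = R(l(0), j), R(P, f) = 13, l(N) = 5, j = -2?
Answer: -1920956601071/1130779954512 ≈ -1.6988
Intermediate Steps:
u(q) = 21 (u(q) = 8 + 13 = 21)
(45318 + (u(-67)/(465 - 4118) - 12737/11604))/(-46235 + 19559) = (45318 + (21/(465 - 4118) - 12737/11604))/(-46235 + 19559) = (45318 + (21/(-3653) - 12737*1/11604))/(-26676) = (45318 + (21*(-1/3653) - 12737/11604))*(-1/26676) = (45318 + (-21/3653 - 12737/11604))*(-1/26676) = (45318 - 46771945/42389412)*(-1/26676) = (1920956601071/42389412)*(-1/26676) = -1920956601071/1130779954512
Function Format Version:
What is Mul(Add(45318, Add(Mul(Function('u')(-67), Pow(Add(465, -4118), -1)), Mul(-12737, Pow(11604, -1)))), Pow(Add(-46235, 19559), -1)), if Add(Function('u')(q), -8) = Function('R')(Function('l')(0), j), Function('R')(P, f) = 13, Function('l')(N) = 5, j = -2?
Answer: Rational(-1920956601071, 1130779954512) ≈ -1.6988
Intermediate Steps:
Function('u')(q) = 21 (Function('u')(q) = Add(8, 13) = 21)
Mul(Add(45318, Add(Mul(Function('u')(-67), Pow(Add(465, -4118), -1)), Mul(-12737, Pow(11604, -1)))), Pow(Add(-46235, 19559), -1)) = Mul(Add(45318, Add(Mul(21, Pow(Add(465, -4118), -1)), Mul(-12737, Pow(11604, -1)))), Pow(Add(-46235, 19559), -1)) = Mul(Add(45318, Add(Mul(21, Pow(-3653, -1)), Mul(-12737, Rational(1, 11604)))), Pow(-26676, -1)) = Mul(Add(45318, Add(Mul(21, Rational(-1, 3653)), Rational(-12737, 11604))), Rational(-1, 26676)) = Mul(Add(45318, Add(Rational(-21, 3653), Rational(-12737, 11604))), Rational(-1, 26676)) = Mul(Add(45318, Rational(-46771945, 42389412)), Rational(-1, 26676)) = Mul(Rational(1920956601071, 42389412), Rational(-1, 26676)) = Rational(-1920956601071, 1130779954512)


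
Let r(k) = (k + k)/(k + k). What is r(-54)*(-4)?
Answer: -4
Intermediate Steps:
r(k) = 1 (r(k) = (2*k)/((2*k)) = (2*k)*(1/(2*k)) = 1)
r(-54)*(-4) = 1*(-4) = -4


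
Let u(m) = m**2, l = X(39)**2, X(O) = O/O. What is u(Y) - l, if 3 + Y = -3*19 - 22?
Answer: 6723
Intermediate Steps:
X(O) = 1
l = 1 (l = 1**2 = 1)
Y = -82 (Y = -3 + (-3*19 - 22) = -3 + (-57 - 22) = -3 - 79 = -82)
u(Y) - l = (-82)**2 - 1*1 = 6724 - 1 = 6723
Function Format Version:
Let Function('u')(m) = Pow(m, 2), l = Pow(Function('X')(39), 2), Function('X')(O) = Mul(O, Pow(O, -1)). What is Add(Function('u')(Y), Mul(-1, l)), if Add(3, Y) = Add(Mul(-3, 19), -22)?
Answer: 6723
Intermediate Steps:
Function('X')(O) = 1
l = 1 (l = Pow(1, 2) = 1)
Y = -82 (Y = Add(-3, Add(Mul(-3, 19), -22)) = Add(-3, Add(-57, -22)) = Add(-3, -79) = -82)
Add(Function('u')(Y), Mul(-1, l)) = Add(Pow(-82, 2), Mul(-1, 1)) = Add(6724, -1) = 6723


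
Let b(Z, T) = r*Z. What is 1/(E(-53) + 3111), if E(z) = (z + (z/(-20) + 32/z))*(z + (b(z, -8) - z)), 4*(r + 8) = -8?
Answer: -2/47789 ≈ -4.1851e-5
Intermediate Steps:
r = -10 (r = -8 + (1/4)*(-8) = -8 - 2 = -10)
b(Z, T) = -10*Z
E(z) = -10*z*(32/z + 19*z/20) (E(z) = (z + (z/(-20) + 32/z))*(z + (-10*z - z)) = (z + (z*(-1/20) + 32/z))*(z - 11*z) = (z + (-z/20 + 32/z))*(-10*z) = (z + (32/z - z/20))*(-10*z) = (32/z + 19*z/20)*(-10*z) = -10*z*(32/z + 19*z/20))
1/(E(-53) + 3111) = 1/((-320 - 19/2*(-53)**2) + 3111) = 1/((-320 - 19/2*2809) + 3111) = 1/((-320 - 53371/2) + 3111) = 1/(-54011/2 + 3111) = 1/(-47789/2) = -2/47789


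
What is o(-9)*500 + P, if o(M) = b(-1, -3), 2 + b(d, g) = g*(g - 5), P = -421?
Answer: 10579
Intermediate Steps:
b(d, g) = -2 + g*(-5 + g) (b(d, g) = -2 + g*(g - 5) = -2 + g*(-5 + g))
o(M) = 22 (o(M) = -2 + (-3)² - 5*(-3) = -2 + 9 + 15 = 22)
o(-9)*500 + P = 22*500 - 421 = 11000 - 421 = 10579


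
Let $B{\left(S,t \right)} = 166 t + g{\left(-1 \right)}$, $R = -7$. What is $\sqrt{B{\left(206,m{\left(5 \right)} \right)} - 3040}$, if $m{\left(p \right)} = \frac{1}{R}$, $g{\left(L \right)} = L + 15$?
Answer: $\frac{6 i \sqrt{4151}}{7} \approx 55.224 i$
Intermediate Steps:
$g{\left(L \right)} = 15 + L$
$m{\left(p \right)} = - \frac{1}{7}$ ($m{\left(p \right)} = \frac{1}{-7} = - \frac{1}{7}$)
$B{\left(S,t \right)} = 14 + 166 t$ ($B{\left(S,t \right)} = 166 t + \left(15 - 1\right) = 166 t + 14 = 14 + 166 t$)
$\sqrt{B{\left(206,m{\left(5 \right)} \right)} - 3040} = \sqrt{\left(14 + 166 \left(- \frac{1}{7}\right)\right) - 3040} = \sqrt{\left(14 - \frac{166}{7}\right) - 3040} = \sqrt{- \frac{68}{7} - 3040} = \sqrt{- \frac{21348}{7}} = \frac{6 i \sqrt{4151}}{7}$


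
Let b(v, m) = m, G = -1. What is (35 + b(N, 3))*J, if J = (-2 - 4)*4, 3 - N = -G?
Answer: -912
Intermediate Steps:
N = 2 (N = 3 - (-1)*(-1) = 3 - 1*1 = 3 - 1 = 2)
J = -24 (J = -6*4 = -24)
(35 + b(N, 3))*J = (35 + 3)*(-24) = 38*(-24) = -912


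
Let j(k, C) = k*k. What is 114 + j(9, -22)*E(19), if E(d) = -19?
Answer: -1425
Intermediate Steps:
j(k, C) = k**2
114 + j(9, -22)*E(19) = 114 + 9**2*(-19) = 114 + 81*(-19) = 114 - 1539 = -1425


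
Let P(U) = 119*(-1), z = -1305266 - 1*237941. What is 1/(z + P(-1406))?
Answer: -1/1543326 ≈ -6.4795e-7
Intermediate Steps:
z = -1543207 (z = -1305266 - 237941 = -1543207)
P(U) = -119
1/(z + P(-1406)) = 1/(-1543207 - 119) = 1/(-1543326) = -1/1543326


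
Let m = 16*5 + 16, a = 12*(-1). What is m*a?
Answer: -1152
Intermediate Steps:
a = -12
m = 96 (m = 80 + 16 = 96)
m*a = 96*(-12) = -1152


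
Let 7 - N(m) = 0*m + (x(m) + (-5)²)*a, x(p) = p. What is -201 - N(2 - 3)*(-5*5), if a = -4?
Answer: 2374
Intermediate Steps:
N(m) = 107 + 4*m (N(m) = 7 - (0*m + (m + (-5)²)*(-4)) = 7 - (0 + (m + 25)*(-4)) = 7 - (0 + (25 + m)*(-4)) = 7 - (0 + (-100 - 4*m)) = 7 - (-100 - 4*m) = 7 + (100 + 4*m) = 107 + 4*m)
-201 - N(2 - 3)*(-5*5) = -201 - (107 + 4*(2 - 3))*(-5*5) = -201 - (107 + 4*(-1))*(-25) = -201 - (107 - 4)*(-25) = -201 - 103*(-25) = -201 - 1*(-2575) = -201 + 2575 = 2374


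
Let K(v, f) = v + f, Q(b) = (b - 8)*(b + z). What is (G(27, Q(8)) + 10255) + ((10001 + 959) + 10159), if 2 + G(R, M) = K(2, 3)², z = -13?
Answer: 31397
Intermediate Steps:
Q(b) = (-13 + b)*(-8 + b) (Q(b) = (b - 8)*(b - 13) = (-8 + b)*(-13 + b) = (-13 + b)*(-8 + b))
K(v, f) = f + v
G(R, M) = 23 (G(R, M) = -2 + (3 + 2)² = -2 + 5² = -2 + 25 = 23)
(G(27, Q(8)) + 10255) + ((10001 + 959) + 10159) = (23 + 10255) + ((10001 + 959) + 10159) = 10278 + (10960 + 10159) = 10278 + 21119 = 31397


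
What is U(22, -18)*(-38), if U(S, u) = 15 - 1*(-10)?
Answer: -950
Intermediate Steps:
U(S, u) = 25 (U(S, u) = 15 + 10 = 25)
U(22, -18)*(-38) = 25*(-38) = -950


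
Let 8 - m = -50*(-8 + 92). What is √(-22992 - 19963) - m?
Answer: -4208 + 11*I*√355 ≈ -4208.0 + 207.26*I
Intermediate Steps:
m = 4208 (m = 8 - (-50)*(-8 + 92) = 8 - (-50)*84 = 8 - 1*(-4200) = 8 + 4200 = 4208)
√(-22992 - 19963) - m = √(-22992 - 19963) - 1*4208 = √(-42955) - 4208 = 11*I*√355 - 4208 = -4208 + 11*I*√355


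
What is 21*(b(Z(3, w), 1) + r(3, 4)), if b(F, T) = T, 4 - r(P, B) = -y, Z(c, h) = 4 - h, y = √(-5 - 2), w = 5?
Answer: 105 + 21*I*√7 ≈ 105.0 + 55.561*I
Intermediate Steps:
y = I*√7 (y = √(-7) = I*√7 ≈ 2.6458*I)
r(P, B) = 4 + I*√7 (r(P, B) = 4 - (-1)*I*√7 = 4 + I*√7)
21*(b(Z(3, w), 1) + r(3, 4)) = 21*(1 + (4 + I*√7)) = 21*(5 + I*√7) = 105 + 21*I*√7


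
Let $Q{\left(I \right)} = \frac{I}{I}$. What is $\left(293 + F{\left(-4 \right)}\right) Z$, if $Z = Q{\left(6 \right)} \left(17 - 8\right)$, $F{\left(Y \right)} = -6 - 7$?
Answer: $2520$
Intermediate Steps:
$F{\left(Y \right)} = -13$
$Q{\left(I \right)} = 1$
$Z = 9$ ($Z = 1 \left(17 - 8\right) = 1 \cdot 9 = 9$)
$\left(293 + F{\left(-4 \right)}\right) Z = \left(293 - 13\right) 9 = 280 \cdot 9 = 2520$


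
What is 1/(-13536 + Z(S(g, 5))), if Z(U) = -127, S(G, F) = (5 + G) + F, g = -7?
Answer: -1/13663 ≈ -7.3190e-5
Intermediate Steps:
S(G, F) = 5 + F + G
1/(-13536 + Z(S(g, 5))) = 1/(-13536 - 127) = 1/(-13663) = -1/13663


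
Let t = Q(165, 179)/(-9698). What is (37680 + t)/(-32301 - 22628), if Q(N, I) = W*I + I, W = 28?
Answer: -52202207/76100206 ≈ -0.68597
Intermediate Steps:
Q(N, I) = 29*I (Q(N, I) = 28*I + I = 29*I)
t = -5191/9698 (t = (29*179)/(-9698) = 5191*(-1/9698) = -5191/9698 ≈ -0.53526)
(37680 + t)/(-32301 - 22628) = (37680 - 5191/9698)/(-32301 - 22628) = (365415449/9698)/(-54929) = (365415449/9698)*(-1/54929) = -52202207/76100206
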